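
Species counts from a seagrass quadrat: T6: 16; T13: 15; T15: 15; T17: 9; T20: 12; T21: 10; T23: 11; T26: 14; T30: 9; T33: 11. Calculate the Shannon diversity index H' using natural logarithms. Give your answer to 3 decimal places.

Total N = 16+15+15+9+12+10+11+14+9+11 = 122, so the proportions are 0.13115, 0.12295, 0.12295, 0.07377, 0.09836, 0.08197, 0.09016, 0.11475, 0.07377, 0.09016 (working shown to 5 dp, full precision carried).
Each pᵢ ln pᵢ term: 0.13115×(-2.03143)=-0.26642, 0.12295×(-2.09597)=-0.25770, 0.12295×(-2.09597)=-0.25770, 0.07377×(-2.60680)=-0.19230, 0.09836×(-2.31911)=-0.22811, 0.08197×(-2.50144)=-0.20504, 0.09016×(-2.40613)=-0.21695, 0.11475×(-2.16496)=-0.24844, 0.07377×(-2.60680)=-0.19230, 0.09016×(-2.40613)=-0.21695.
Sum = -2.28190, so H' = 2.282.

2.282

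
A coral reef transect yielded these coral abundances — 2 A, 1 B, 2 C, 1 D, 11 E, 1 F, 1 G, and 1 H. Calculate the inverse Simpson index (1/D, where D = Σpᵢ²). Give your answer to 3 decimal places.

2.985

Total N = 2+1+2+1+11+1+1+1 = 20, so the proportions are 0.1, 0.05, 0.1, 0.05, 0.55, 0.05, 0.05, 0.05 (working shown to 6 dp, full precision carried).
D = 0.1² + 0.05² + 0.1² + 0.05² + 0.55² + 0.05² + 0.05² + 0.05² = 0.010000 + 0.002500 + 0.010000 + 0.002500 + 0.302500 + 0.002500 + 0.002500 + 0.002500 = 0.335000.
So 1/D = 2.98507, i.e. 2.985 to 3 decimal places.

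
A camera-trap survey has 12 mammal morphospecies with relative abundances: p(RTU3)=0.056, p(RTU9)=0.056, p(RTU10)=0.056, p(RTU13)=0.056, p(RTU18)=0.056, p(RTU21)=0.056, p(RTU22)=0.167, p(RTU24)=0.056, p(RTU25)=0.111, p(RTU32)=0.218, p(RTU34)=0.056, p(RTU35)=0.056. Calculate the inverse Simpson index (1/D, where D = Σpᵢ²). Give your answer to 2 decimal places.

D = 0.056² + 0.056² + 0.056² + 0.056² + 0.056² + 0.056² + 0.167² + 0.056² + 0.111² + 0.218² + 0.056² + 0.056² = 0.003136 + 0.003136 + 0.003136 + 0.003136 + 0.003136 + 0.003136 + 0.027889 + 0.003136 + 0.012321 + 0.047524 + 0.003136 + 0.003136 = 0.115958 (working shown to 6 dp, full precision carried).
So 1/D = 8.6238, i.e. 8.62 to 2 decimal places.

8.62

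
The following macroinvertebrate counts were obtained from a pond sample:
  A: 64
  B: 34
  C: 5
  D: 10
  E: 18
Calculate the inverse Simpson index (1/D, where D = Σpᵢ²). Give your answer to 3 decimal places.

3.010

Total N = 64+34+5+10+18 = 131, so the proportions are 0.48855, 0.259542, 0.038168, 0.076336, 0.137405 (working shown to 6 dp, full precision carried).
D = 0.48855² + 0.259542² + 0.038168² + 0.076336² + 0.137405² = 0.238681 + 0.067362 + 0.001457 + 0.005827 + 0.018880 = 0.332207.
So 1/D = 3.01017, i.e. 3.010 to 3 decimal places.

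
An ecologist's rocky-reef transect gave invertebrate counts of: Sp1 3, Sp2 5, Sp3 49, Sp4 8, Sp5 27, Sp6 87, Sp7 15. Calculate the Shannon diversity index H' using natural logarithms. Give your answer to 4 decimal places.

Total N = 3+5+49+8+27+87+15 = 194, so the proportions are 0.015464, 0.025773, 0.252577, 0.041237, 0.139175, 0.448454, 0.07732 (working shown to 6 dp, full precision carried).
Each pᵢ ln pᵢ term: 0.015464×(-4.169246)=-0.064473, 0.025773×(-3.658420)=-0.094289, 0.252577×(-1.376038)=-0.347556, 0.041237×(-3.188417)=-0.131481, 0.139175×(-1.972021)=-0.274457, 0.448454×(-0.801950)=-0.359637, 0.07732×(-2.559808)=-0.197923.
Sum = -1.469816, so H' = 1.4698.

1.4698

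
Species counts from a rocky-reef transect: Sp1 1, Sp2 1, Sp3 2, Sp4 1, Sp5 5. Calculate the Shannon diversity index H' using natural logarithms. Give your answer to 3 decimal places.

1.359

Total N = 1+1+2+1+5 = 10, so the proportions are 0.1, 0.1, 0.2, 0.1, 0.5 (working shown to 5 dp, full precision carried).
Each pᵢ ln pᵢ term: 0.1×(-2.30259)=-0.23026, 0.1×(-2.30259)=-0.23026, 0.2×(-1.60944)=-0.32189, 0.1×(-2.30259)=-0.23026, 0.5×(-0.69315)=-0.34657.
Sum = -1.35924, so H' = 1.359.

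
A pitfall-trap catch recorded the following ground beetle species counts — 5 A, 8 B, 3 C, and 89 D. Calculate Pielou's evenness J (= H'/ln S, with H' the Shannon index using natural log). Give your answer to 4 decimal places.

Total N = 5+8+3+89 = 105, so the proportions are 0.047619, 0.07619, 0.028571, 0.847619 (working shown to 6 dp, full precision carried).
H' = −Σ pᵢ ln pᵢ = −((-0.144977) + (-0.196154) + (-0.101581) + (-0.140132)) = 0.582844.
With S = 4 species, ln S = 1.386294, so J = 0.582844/1.386294 = 0.420433, i.e. 0.4204 to 4 decimal places.

0.4204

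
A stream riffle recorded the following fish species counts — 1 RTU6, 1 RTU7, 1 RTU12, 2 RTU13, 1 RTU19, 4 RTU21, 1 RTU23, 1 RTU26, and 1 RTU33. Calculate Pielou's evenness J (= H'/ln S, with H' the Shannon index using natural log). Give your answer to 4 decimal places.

0.9247

Total N = 1+1+1+2+1+4+1+1+1 = 13, so the proportions are 0.076923, 0.076923, 0.076923, 0.153846, 0.076923, 0.307692, 0.076923, 0.076923, 0.076923 (working shown to 6 dp, full precision carried).
H' = −Σ pᵢ ln pᵢ = −((-0.197304) + (-0.197304) + (-0.197304) + (-0.287970) + (-0.197304) + (-0.362663) + (-0.197304) + (-0.197304) + (-0.197304)) = 2.031759.
With S = 9 species, ln S = 2.197225, so J = 2.031759/2.197225 = 0.924693, i.e. 0.9247 to 4 decimal places.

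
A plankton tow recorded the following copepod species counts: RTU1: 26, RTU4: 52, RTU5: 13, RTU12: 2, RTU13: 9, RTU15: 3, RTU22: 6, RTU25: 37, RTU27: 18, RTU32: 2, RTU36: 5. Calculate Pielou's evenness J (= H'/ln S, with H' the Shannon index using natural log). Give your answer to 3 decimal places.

Total N = 26+52+13+2+9+3+6+37+18+2+5 = 173, so the proportions are 0.15029, 0.30058, 0.07514, 0.01156, 0.05202, 0.01734, 0.03468, 0.21387, 0.10405, 0.01156, 0.0289 (working shown to 5 dp, full precision carried).
H' = −Σ pᵢ ln pᵢ = −((-0.28483) + (-0.36131) + (-0.19450) + (-0.05156) + (-0.15378) + (-0.07031) + (-0.11658) + (-0.32987) + (-0.23545) + (-0.05156) + (-0.10242)) = 1.95219.
With S = 11 species, ln S = 2.39790, so J = 1.95219/2.39790 = 0.81412, i.e. 0.814 to 3 decimal places.

0.814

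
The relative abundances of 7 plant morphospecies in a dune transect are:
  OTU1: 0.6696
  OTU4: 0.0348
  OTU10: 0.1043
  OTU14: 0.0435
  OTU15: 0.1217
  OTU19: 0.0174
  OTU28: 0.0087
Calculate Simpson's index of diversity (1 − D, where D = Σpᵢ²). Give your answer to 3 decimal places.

D = 0.6696² + 0.0348² + 0.1043² + 0.0435² + 0.1217² + 0.0174² + 0.0087² = 0.44836 + 0.00121 + 0.01088 + 0.00189 + 0.01481 + 0.00030 + 0.00008 = 0.47754 (working shown to 5 dp, full precision carried).
So 1 − D = 0.52246, i.e. 0.522 to 3 decimal places.

0.522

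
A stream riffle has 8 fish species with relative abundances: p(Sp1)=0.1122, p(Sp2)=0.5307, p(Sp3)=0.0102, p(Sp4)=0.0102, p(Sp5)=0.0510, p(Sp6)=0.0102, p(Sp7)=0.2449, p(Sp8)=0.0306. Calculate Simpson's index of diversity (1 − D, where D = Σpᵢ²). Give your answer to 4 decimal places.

D = 0.1122² + 0.5307² + 0.0102² + 0.0102² + 0.051² + 0.0102² + 0.2449² + 0.0306² = 0.012589 + 0.281642 + 0.000104 + 0.000104 + 0.002601 + 0.000104 + 0.059976 + 0.000936 = 0.358057 (working shown to 6 dp, full precision carried).
So 1 − D = 0.641943, i.e. 0.6419 to 4 decimal places.

0.6419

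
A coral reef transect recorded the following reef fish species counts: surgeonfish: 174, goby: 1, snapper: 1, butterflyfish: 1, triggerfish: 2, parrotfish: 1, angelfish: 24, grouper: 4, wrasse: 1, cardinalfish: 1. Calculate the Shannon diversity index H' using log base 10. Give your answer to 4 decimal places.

0.2937

Total N = 174+1+1+1+2+1+24+4+1+1 = 210, so the proportions are 0.828571, 0.004762, 0.004762, 0.004762, 0.009524, 0.004762, 0.114286, 0.019048, 0.004762, 0.004762 (working shown to 6 dp, full precision carried).
Each pᵢ log₁₀ pᵢ term: 0.828571×(-0.081670)=-0.067669, 0.004762×(-2.322219)=-0.011058, 0.004762×(-2.322219)=-0.011058, 0.004762×(-2.322219)=-0.011058, 0.009524×(-2.021189)=-0.019249, 0.004762×(-2.322219)=-0.011058, 0.114286×(-0.942008)=-0.107658, 0.019048×(-1.720159)=-0.032765, 0.004762×(-2.322219)=-0.011058, 0.004762×(-2.322219)=-0.011058.
Sum = -0.293691, so H' = 0.2937.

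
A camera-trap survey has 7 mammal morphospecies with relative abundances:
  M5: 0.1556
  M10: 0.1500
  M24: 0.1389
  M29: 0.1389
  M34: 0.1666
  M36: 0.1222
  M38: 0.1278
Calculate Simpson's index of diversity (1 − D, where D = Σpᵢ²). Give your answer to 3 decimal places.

0.856

D = 0.1556² + 0.15² + 0.1389² + 0.1389² + 0.1666² + 0.1222² + 0.1278² = 0.02421 + 0.02250 + 0.01929 + 0.01929 + 0.02776 + 0.01493 + 0.01633 = 0.14432 (working shown to 5 dp, full precision carried).
So 1 − D = 0.85568, i.e. 0.856 to 3 decimal places.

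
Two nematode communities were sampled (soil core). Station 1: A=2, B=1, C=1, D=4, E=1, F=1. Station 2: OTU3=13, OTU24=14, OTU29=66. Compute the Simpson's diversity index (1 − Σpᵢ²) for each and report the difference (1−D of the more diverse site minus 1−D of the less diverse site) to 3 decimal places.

0.306

Station 1: N=10, proportions 0.2, 0.1, 0.1, 0.4, 0.1, 0.1, giving 1−D = 0.76000 (working shown to 5 dp, full precision carried).
Station 2: N=93, proportions 0.13978, 0.15054, 0.70968, giving 1−D = 0.45416.
Difference = |0.76000 − 0.45416| = 0.30584, i.e. 0.306 to 3 decimal places.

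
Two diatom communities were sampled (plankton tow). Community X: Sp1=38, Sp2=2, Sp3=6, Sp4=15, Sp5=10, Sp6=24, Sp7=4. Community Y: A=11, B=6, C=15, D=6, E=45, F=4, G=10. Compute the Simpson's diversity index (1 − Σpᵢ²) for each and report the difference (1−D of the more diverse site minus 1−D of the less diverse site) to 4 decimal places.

Community X: N=99, proportions 0.383838, 0.020202, 0.060606, 0.151515, 0.10101, 0.242424, 0.040404, giving 1−D = 0.755025 (working shown to 6 dp, full precision carried).
Community Y: N=97, proportions 0.113402, 0.061856, 0.154639, 0.061856, 0.463918, 0.041237, 0.103093, giving 1−D = 0.728026.
Difference = |0.755025 − 0.728026| = 0.026999, i.e. 0.0270 to 4 decimal places.

0.0270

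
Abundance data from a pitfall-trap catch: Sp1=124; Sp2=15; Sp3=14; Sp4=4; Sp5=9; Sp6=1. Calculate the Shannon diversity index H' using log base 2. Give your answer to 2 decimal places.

1.33

Total N = 124+15+14+4+9+1 = 167, so the proportions are 0.7425, 0.0898, 0.0838, 0.024, 0.0539, 0.006 (working shown to 4 dp, full precision carried).
Each pᵢ log₂ pᵢ term: 0.7425×(-0.4295)=-0.3189, 0.0898×(-3.4768)=-0.3123, 0.0838×(-3.5763)=-0.2998, 0.024×(-5.3837)=-0.1290, 0.0539×(-4.2138)=-0.2271, 0.006×(-7.3837)=-0.0442.
Sum = -1.3313, so H' = 1.33.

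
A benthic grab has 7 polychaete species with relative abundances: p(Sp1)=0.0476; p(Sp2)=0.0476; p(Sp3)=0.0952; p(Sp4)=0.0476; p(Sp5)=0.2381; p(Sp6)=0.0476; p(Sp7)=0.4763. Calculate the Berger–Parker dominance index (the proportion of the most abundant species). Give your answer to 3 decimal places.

0.476

The largest proportion is 0.4763, i.e. d = 0.476 to 3 decimal places.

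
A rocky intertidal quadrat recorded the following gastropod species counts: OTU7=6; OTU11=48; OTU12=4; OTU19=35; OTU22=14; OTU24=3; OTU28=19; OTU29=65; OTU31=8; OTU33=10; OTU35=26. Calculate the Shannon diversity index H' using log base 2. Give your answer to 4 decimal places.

Total N = 6+48+4+35+14+3+19+65+8+10+26 = 238, so the proportions are 0.02521, 0.201681, 0.016807, 0.147059, 0.058824, 0.012605, 0.079832, 0.273109, 0.033613, 0.042017, 0.109244 (working shown to 6 dp, full precision carried).
Each pᵢ log₂ pᵢ term: 0.02521×(-5.309855)=-0.133862, 0.201681×(-2.309855)=-0.465853, 0.016807×(-5.894818)=-0.099073, 0.147059×(-2.765535)=-0.406696, 0.058824×(-4.087463)=-0.240439, 0.012605×(-6.309855)=-0.079536, 0.079832×(-3.646890)=-0.291138, 0.273109×(-1.872450)=-0.511383, 0.033613×(-4.894818)=-0.164532, 0.042017×(-4.572890)=-0.192138, 0.109244×(-3.194378)=-0.348966.
Sum = -2.933616, so H' = 2.9336.

2.9336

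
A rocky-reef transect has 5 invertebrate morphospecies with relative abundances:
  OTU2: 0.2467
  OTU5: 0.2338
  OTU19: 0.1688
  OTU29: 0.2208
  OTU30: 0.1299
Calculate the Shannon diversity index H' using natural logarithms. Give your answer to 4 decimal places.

1.5840

Each pᵢ ln pᵢ term (working shown to 6 dp, full precision carried): 0.2467×(-1.399582)=-0.345277, 0.2338×(-1.453289)=-0.339779, 0.1688×(-1.779041)=-0.300302, 0.2208×(-1.510498)=-0.333518, 0.1299×(-2.040990)=-0.265125.
Sum = -1.584001, so H' = 1.5840.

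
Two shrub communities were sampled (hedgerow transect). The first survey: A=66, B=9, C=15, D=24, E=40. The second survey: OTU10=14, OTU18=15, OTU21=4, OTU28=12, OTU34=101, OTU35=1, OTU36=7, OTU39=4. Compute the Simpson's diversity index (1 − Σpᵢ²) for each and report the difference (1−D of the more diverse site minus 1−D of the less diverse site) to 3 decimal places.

0.146

The first survey: N=154, proportions 0.42857, 0.05844, 0.0974, 0.15584, 0.25974, giving 1−D = 0.71167 (working shown to 5 dp, full precision carried).
The second survey: N=158, proportions 0.08861, 0.09494, 0.02532, 0.07595, 0.63924, 0.00633, 0.0443, 0.02532, giving 1−D = 0.56545.
Difference = |0.71167 − 0.56545| = 0.14622, i.e. 0.146 to 3 decimal places.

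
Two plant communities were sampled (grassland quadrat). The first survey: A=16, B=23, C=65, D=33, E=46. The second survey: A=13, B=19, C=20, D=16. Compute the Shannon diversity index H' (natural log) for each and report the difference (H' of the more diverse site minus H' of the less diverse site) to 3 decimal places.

The first survey: N=183, proportions 0.08743, 0.12568, 0.35519, 0.18033, 0.25137, giving H' = 1.49738 (working shown to 5 dp, full precision carried).
The second survey: N=68, proportions 0.19118, 0.27941, 0.29412, 0.23529, giving H' = 1.37297.
Difference = |1.49738 − 1.37297| = 0.12441, i.e. 0.124 to 3 decimal places.

0.124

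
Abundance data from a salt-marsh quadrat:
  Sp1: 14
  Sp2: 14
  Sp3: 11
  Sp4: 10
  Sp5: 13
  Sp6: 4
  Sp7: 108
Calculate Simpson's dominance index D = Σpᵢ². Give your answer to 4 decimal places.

0.4116

Total N = 14+14+11+10+13+4+108 = 174, so the proportions are 0.08046, 0.08046, 0.063218, 0.057471, 0.074713, 0.022989, 0.62069 (working shown to 6 dp, full precision carried).
D = 0.08046² + 0.08046² + 0.063218² + 0.057471² + 0.074713² + 0.022989² + 0.62069² = 0.006474 + 0.006474 + 0.003997 + 0.003303 + 0.005582 + 0.000528 + 0.385256 = 0.411613.
To 4 decimal places, D = 0.4116.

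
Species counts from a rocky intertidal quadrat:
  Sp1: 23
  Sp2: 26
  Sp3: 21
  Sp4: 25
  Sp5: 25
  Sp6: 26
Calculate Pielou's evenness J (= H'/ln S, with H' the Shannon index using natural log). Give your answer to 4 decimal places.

0.9984

Total N = 23+26+21+25+25+26 = 146, so the proportions are 0.157534, 0.178082, 0.143836, 0.171233, 0.171233, 0.178082 (working shown to 6 dp, full precision carried).
H' = −Σ pᵢ ln pᵢ = −((-0.291141) + (-0.307283) + (-0.278909) + (-0.302180) + (-0.302180) + (-0.307283)) = 1.788975.
With S = 6 species, ln S = 1.791759, so J = 1.788975/1.791759 = 0.998446, i.e. 0.9984 to 4 decimal places.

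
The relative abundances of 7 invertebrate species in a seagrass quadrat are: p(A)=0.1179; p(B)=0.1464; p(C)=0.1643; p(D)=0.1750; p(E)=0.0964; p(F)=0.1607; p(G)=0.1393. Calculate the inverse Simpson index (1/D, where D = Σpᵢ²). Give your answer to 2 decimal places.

6.78

D = 0.1179² + 0.1464² + 0.1643² + 0.175² + 0.0964² + 0.1607² + 0.1393² = 0.013900 + 0.021433 + 0.026994 + 0.030625 + 0.009293 + 0.025824 + 0.019404 = 0.147475 (working shown to 6 dp, full precision carried).
So 1/D = 6.7808, i.e. 6.78 to 2 decimal places.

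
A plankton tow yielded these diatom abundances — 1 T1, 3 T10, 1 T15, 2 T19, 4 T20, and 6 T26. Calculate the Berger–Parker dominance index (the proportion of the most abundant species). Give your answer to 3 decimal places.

0.353

Total N = 1+3+1+2+4+6 = 17, so the proportions are 0.05882, 0.17647, 0.05882, 0.11765, 0.23529, 0.35294 (working shown to 5 dp, full precision carried).
The largest proportion is 0.35294, i.e. d = 0.353 to 3 decimal places.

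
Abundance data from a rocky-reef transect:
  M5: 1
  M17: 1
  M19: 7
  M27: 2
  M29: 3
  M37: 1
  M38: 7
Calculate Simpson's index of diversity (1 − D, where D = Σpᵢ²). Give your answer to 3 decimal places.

Total N = 1+1+7+2+3+1+7 = 22, so the proportions are 0.04545, 0.04545, 0.31818, 0.09091, 0.13636, 0.04545, 0.31818 (working shown to 5 dp, full precision carried).
D = 0.04545² + 0.04545² + 0.31818² + 0.09091² + 0.13636² + 0.04545² + 0.31818² = 0.00207 + 0.00207 + 0.10124 + 0.00826 + 0.01860 + 0.00207 + 0.10124 = 0.23554.
So 1 − D = 0.76446, i.e. 0.764 to 3 decimal places.

0.764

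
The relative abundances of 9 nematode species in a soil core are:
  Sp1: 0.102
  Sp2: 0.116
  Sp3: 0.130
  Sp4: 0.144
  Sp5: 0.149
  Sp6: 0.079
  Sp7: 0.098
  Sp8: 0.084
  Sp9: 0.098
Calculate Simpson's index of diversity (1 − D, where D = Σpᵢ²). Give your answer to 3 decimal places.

0.884

D = 0.102² + 0.116² + 0.13² + 0.144² + 0.149² + 0.079² + 0.098² + 0.084² + 0.098² = 0.01040 + 0.01346 + 0.01690 + 0.02074 + 0.02220 + 0.00624 + 0.00960 + 0.00706 + 0.00960 = 0.11620 (working shown to 5 dp, full precision carried).
So 1 − D = 0.88380, i.e. 0.884 to 3 decimal places.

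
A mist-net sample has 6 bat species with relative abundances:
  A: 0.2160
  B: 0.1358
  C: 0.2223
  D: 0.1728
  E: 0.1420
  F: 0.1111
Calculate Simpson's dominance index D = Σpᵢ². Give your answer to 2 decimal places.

D = 0.216² + 0.1358² + 0.2223² + 0.1728² + 0.142² + 0.1111² = 0.0467 + 0.0184 + 0.0494 + 0.0299 + 0.0202 + 0.0123 = 0.1769 (working shown to 4 dp, full precision carried).
To 2 decimal places, D = 0.18.

0.18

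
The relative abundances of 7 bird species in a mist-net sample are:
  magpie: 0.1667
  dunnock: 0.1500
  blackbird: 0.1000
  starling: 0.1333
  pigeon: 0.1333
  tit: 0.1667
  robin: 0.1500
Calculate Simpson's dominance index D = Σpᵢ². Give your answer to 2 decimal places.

D = 0.1667² + 0.15² + 0.1² + 0.1333² + 0.1333² + 0.1667² + 0.15² = 0.0278 + 0.0225 + 0.0100 + 0.0178 + 0.0178 + 0.0278 + 0.0225 = 0.1461 (working shown to 4 dp, full precision carried).
To 2 decimal places, D = 0.15.

0.15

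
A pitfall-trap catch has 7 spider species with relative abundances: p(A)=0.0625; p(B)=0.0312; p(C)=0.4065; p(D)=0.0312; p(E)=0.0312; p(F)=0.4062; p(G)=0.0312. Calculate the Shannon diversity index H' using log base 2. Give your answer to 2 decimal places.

1.93

Each pᵢ log₂ pᵢ term (working shown to 4 dp, full precision carried): 0.0625×(-4.0000)=-0.2500, 0.0312×(-5.0023)=-0.1561, 0.4065×(-1.2987)=-0.5279, 0.0312×(-5.0023)=-0.1561, 0.0312×(-5.0023)=-0.1561, 0.4062×(-1.2997)=-0.5280, 0.0312×(-5.0023)=-0.1561.
Sum = -1.9302, so H' = 1.93.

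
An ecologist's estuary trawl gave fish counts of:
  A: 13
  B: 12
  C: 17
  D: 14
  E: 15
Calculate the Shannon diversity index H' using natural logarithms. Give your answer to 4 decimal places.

1.6022

Total N = 13+12+17+14+15 = 71, so the proportions are 0.183099, 0.169014, 0.239437, 0.197183, 0.211268 (working shown to 6 dp, full precision carried).
Each pᵢ ln pᵢ term: 0.183099×(-1.697731)=-0.310852, 0.169014×(-1.777773)=-0.300469, 0.239437×(-1.429467)=-0.342267, 0.197183×(-1.623623)=-0.320151, 0.211268×(-1.554630)=-0.328443.
Sum = -1.602181, so H' = 1.6022.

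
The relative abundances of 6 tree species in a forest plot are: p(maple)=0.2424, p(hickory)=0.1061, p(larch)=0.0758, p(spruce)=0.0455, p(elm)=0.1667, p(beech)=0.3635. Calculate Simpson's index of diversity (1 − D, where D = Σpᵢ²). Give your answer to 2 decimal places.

0.76

D = 0.2424² + 0.1061² + 0.0758² + 0.0455² + 0.1667² + 0.3635² = 0.0588 + 0.0113 + 0.0057 + 0.0021 + 0.0278 + 0.1321 = 0.2378 (working shown to 4 dp, full precision carried).
So 1 − D = 0.7622, i.e. 0.76 to 2 decimal places.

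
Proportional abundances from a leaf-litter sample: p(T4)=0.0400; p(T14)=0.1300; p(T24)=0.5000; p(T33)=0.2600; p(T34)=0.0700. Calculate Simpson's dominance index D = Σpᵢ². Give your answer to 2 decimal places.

0.34

D = 0.04² + 0.13² + 0.5² + 0.26² + 0.07² = 0.0016 + 0.0169 + 0.2500 + 0.0676 + 0.0049 = 0.3410 (working shown to 4 dp, full precision carried).
To 2 decimal places, D = 0.34.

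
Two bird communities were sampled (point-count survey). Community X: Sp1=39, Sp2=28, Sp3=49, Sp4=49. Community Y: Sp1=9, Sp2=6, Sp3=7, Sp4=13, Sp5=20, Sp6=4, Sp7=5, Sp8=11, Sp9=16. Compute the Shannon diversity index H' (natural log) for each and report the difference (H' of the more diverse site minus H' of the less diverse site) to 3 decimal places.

Community X: N=165, proportions 0.23636, 0.1697, 0.29697, 0.29697, giving H' = 1.36304 (working shown to 5 dp, full precision carried).
Community Y: N=91, proportions 0.0989, 0.06593, 0.07692, 0.14286, 0.21978, 0.04396, 0.05495, 0.12088, 0.17582, giving H' = 2.07419.
Difference = |1.36304 − 2.07419| = 0.71115, i.e. 0.711 to 3 decimal places.

0.711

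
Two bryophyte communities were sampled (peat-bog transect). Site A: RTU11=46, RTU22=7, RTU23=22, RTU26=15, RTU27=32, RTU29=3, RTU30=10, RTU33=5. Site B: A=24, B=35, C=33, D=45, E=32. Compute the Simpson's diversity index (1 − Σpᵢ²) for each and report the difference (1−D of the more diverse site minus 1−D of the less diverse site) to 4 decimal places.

0.0022

Site A: N=140, proportions 0.328571, 0.05, 0.157143, 0.107143, 0.228571, 0.021429, 0.071429, 0.035714, giving 1−D = 0.794286 (working shown to 6 dp, full precision carried).
Site B: N=169, proportions 0.142012, 0.207101, 0.195266, 0.266272, 0.189349, giving 1−D = 0.792059.
Difference = |0.794286 − 0.792059| = 0.002227, i.e. 0.0022 to 4 decimal places.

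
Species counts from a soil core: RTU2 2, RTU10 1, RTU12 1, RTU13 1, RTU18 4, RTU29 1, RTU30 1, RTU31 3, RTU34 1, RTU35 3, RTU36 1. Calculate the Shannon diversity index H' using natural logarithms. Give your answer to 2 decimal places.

2.23

Total N = 2+1+1+1+4+1+1+3+1+3+1 = 19, so the proportions are 0.1053, 0.0526, 0.0526, 0.0526, 0.2105, 0.0526, 0.0526, 0.1579, 0.0526, 0.1579, 0.0526 (working shown to 4 dp, full precision carried).
Each pᵢ ln pᵢ term: 0.1053×(-2.2513)=-0.2370, 0.0526×(-2.9444)=-0.1550, 0.0526×(-2.9444)=-0.1550, 0.0526×(-2.9444)=-0.1550, 0.2105×(-1.5581)=-0.3280, 0.0526×(-2.9444)=-0.1550, 0.0526×(-2.9444)=-0.1550, 0.1579×(-1.8458)=-0.2914, 0.0526×(-2.9444)=-0.1550, 0.1579×(-1.8458)=-0.2914, 0.0526×(-2.9444)=-0.1550.
Sum = -2.2327, so H' = 2.23.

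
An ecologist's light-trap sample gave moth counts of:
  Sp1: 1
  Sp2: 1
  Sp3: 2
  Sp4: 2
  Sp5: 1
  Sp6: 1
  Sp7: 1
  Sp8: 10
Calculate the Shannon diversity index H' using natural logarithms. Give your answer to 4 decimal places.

1.5866

Total N = 1+1+2+2+1+1+1+10 = 19, so the proportions are 0.052632, 0.052632, 0.105263, 0.105263, 0.052632, 0.052632, 0.052632, 0.526316 (working shown to 6 dp, full precision carried).
Each pᵢ ln pᵢ term: 0.052632×(-2.944439)=-0.154970, 0.052632×(-2.944439)=-0.154970, 0.105263×(-2.251292)=-0.236978, 0.105263×(-2.251292)=-0.236978, 0.052632×(-2.944439)=-0.154970, 0.052632×(-2.944439)=-0.154970, 0.052632×(-2.944439)=-0.154970, 0.526316×(-0.641854)=-0.337818.
Sum = -1.586626, so H' = 1.5866.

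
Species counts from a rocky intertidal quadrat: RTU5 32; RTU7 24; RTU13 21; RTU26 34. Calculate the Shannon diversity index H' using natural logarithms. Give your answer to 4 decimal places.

Total N = 32+24+21+34 = 111, so the proportions are 0.288288, 0.216216, 0.189189, 0.306306 (working shown to 6 dp, full precision carried).
Each pᵢ ln pᵢ term: 0.288288×(-1.243794)=-0.358571, 0.216216×(-1.531476)=-0.331130, 0.189189×(-1.665008)=-0.315001, 0.306306×(-1.183170)=-0.362412.
Sum = -1.367115, so H' = 1.3671.

1.3671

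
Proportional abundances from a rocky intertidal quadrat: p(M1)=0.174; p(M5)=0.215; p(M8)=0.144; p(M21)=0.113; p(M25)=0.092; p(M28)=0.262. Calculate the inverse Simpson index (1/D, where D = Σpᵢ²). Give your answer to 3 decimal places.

D = 0.174² + 0.215² + 0.144² + 0.113² + 0.092² + 0.262² = 0.0302760 + 0.0462250 + 0.0207360 + 0.0127690 + 0.0084640 + 0.0686440 = 0.1871140 (working shown to 7 dp, full precision carried).
So 1/D = 5.34434, i.e. 5.344 to 3 decimal places.

5.344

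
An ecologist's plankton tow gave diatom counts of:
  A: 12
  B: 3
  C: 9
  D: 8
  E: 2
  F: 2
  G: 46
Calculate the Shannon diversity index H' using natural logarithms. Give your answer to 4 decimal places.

1.3773

Total N = 12+3+9+8+2+2+46 = 82, so the proportions are 0.146341, 0.036585, 0.109756, 0.097561, 0.02439, 0.02439, 0.560976 (working shown to 6 dp, full precision carried).
Each pᵢ ln pᵢ term: 0.146341×(-1.921813)=-0.281241, 0.036585×(-3.308107)=-0.121028, 0.109756×(-2.209495)=-0.242506, 0.097561×(-2.327278)=-0.227051, 0.02439×(-3.713572)=-0.090575, 0.02439×(-3.713572)=-0.090575, 0.560976×(-0.578078)=-0.324288.
Sum = -1.377264, so H' = 1.3773.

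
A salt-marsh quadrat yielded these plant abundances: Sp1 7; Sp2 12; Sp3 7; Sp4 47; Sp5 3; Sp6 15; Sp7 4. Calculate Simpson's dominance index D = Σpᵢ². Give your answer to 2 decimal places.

0.30

Total N = 7+12+7+47+3+15+4 = 95, so the proportions are 0.0737, 0.1263, 0.0737, 0.4947, 0.0316, 0.1579, 0.0421 (working shown to 4 dp, full precision carried).
D = 0.0737² + 0.1263² + 0.0737² + 0.4947² + 0.0316² + 0.1579² + 0.0421² = 0.0054 + 0.0160 + 0.0054 + 0.2448 + 0.0010 + 0.0249 + 0.0018 = 0.2993.
To 2 decimal places, D = 0.30.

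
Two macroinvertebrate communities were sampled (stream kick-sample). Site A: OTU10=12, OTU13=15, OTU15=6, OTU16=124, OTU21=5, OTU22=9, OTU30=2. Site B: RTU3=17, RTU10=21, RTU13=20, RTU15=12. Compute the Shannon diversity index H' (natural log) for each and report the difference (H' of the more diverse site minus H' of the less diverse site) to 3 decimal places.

0.305

Site A: N=173, proportions 0.069364, 0.086705, 0.034682, 0.716763, 0.028902, 0.052023, 0.011561, giving H' = 1.060149 (working shown to 6 dp, full precision carried).
Site B: N=70, proportions 0.242857, 0.3, 0.285714, 0.171429, giving H' = 1.365165.
Difference = |1.060149 − 1.365165| = 0.305016, i.e. 0.305 to 3 decimal places.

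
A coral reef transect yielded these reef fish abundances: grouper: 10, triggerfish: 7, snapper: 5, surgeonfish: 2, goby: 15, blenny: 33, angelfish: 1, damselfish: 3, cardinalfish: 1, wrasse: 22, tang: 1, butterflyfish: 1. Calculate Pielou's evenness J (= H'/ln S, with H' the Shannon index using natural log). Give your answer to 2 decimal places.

Total N = 10+7+5+2+15+33+1+3+1+22+1+1 = 101, so the proportions are 0.099, 0.0693, 0.0495, 0.0198, 0.1485, 0.3267, 0.0099, 0.0297, 0.0099, 0.2178, 0.0099, 0.0099 (working shown to 4 dp, full precision carried).
H' = −Σ pᵢ ln pᵢ = −((-0.2290) + (-0.1850) + (-0.1488) + (-0.0777) + (-0.2832) + (-0.3655) + (-0.0457) + (-0.1045) + (-0.0457) + (-0.3320) + (-0.0457) + (-0.0457)) = 1.9083.
With S = 12 species, ln S = 2.4849, so J = 1.9083/2.4849 = 0.7680, i.e. 0.77 to 2 decimal places.

0.77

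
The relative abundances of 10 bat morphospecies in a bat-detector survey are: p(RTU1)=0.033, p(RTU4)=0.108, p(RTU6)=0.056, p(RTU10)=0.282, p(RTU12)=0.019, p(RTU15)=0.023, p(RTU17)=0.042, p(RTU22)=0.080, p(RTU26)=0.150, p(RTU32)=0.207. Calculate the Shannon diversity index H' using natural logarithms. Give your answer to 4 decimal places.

Each pᵢ ln pᵢ term (working shown to 6 dp, full precision carried): 0.033×(-3.411248)=-0.112571, 0.108×(-2.225624)=-0.240367, 0.056×(-2.882404)=-0.161415, 0.282×(-1.265848)=-0.356969, 0.019×(-3.963316)=-0.075303, 0.023×(-3.772261)=-0.086762, 0.042×(-3.170086)=-0.133144, 0.08×(-2.525729)=-0.202058, 0.15×(-1.897120)=-0.284568, 0.207×(-1.575036)=-0.326033.
Sum = -1.979190, so H' = 1.9792.

1.9792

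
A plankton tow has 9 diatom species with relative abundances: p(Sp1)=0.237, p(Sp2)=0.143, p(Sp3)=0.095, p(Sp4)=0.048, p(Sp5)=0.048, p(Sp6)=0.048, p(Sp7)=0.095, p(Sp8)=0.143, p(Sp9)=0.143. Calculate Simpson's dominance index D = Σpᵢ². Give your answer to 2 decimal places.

D = 0.237² + 0.143² + 0.095² + 0.048² + 0.048² + 0.048² + 0.095² + 0.143² + 0.143² = 0.0562 + 0.0204 + 0.0090 + 0.0023 + 0.0023 + 0.0023 + 0.0090 + 0.0204 + 0.0204 = 0.1425 (working shown to 4 dp, full precision carried).
To 2 decimal places, D = 0.14.

0.14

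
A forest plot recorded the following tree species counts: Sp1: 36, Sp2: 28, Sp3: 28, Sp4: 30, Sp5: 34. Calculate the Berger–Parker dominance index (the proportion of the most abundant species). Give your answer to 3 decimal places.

0.231

Total N = 36+28+28+30+34 = 156, so the proportions are 0.23077, 0.17949, 0.17949, 0.19231, 0.21795 (working shown to 5 dp, full precision carried).
The largest proportion is 0.23077, i.e. d = 0.231 to 3 decimal places.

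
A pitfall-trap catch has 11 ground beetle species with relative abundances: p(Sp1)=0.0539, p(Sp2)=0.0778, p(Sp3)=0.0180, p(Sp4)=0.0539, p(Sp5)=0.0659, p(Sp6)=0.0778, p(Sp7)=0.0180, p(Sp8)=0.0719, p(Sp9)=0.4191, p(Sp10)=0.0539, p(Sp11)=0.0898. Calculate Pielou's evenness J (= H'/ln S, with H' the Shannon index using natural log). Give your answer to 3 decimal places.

0.819

H' = −Σ pᵢ ln pᵢ = −((-0.15742) + (-0.19867) + (-0.07231) + (-0.15742) + (-0.17922) + (-0.19867) + (-0.07231) + (-0.18928) + (-0.36447) + (-0.15742) + (-0.21643)) = 1.96363 (working shown to 5 dp, full precision carried).
With S = 11 species, ln S = 2.39790, so J = 1.96363/2.39790 = 0.81890, i.e. 0.819 to 3 decimal places.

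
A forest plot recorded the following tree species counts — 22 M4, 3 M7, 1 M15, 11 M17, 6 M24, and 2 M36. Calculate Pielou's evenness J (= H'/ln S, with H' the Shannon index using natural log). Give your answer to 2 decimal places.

0.76

Total N = 22+3+1+11+6+2 = 45, so the proportions are 0.4889, 0.0667, 0.0222, 0.2444, 0.1333, 0.0444 (working shown to 4 dp, full precision carried).
H' = −Σ pᵢ ln pᵢ = −((-0.3499) + (-0.1805) + (-0.0846) + (-0.3444) + (-0.2687) + (-0.1384)) = 1.3664.
With S = 6 species, ln S = 1.7918, so J = 1.3664/1.7918 = 0.7626, i.e. 0.76 to 2 decimal places.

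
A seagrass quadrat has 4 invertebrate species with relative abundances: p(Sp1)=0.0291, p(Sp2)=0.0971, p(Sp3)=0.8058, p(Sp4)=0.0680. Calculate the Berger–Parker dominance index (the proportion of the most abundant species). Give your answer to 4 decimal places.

0.8058

The largest proportion is 0.8058, i.e. d = 0.8058 to 4 decimal places.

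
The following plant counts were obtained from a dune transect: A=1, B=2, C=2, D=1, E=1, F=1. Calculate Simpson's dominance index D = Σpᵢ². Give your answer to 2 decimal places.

0.19

Total N = 1+2+2+1+1+1 = 8, so the proportions are 0.125, 0.25, 0.25, 0.125, 0.125, 0.125 (working shown to 4 dp, full precision carried).
D = 0.125² + 0.25² + 0.25² + 0.125² + 0.125² + 0.125² = 0.0156 + 0.0625 + 0.0625 + 0.0156 + 0.0156 + 0.0156 = 0.1875.
To 2 decimal places, D = 0.19.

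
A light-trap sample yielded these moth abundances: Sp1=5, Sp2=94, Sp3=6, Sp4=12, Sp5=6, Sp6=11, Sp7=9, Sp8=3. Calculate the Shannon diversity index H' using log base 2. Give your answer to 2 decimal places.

Total N = 5+94+6+12+6+11+9+3 = 146, so the proportions are 0.0342, 0.6438, 0.0411, 0.0822, 0.0411, 0.0753, 0.0616, 0.0205 (working shown to 4 dp, full precision carried).
Each pᵢ log₂ pᵢ term: 0.0342×(-4.8679)=-0.1667, 0.6438×(-0.6352)=-0.4090, 0.0411×(-4.6049)=-0.1892, 0.0822×(-3.6049)=-0.2963, 0.0411×(-4.6049)=-0.1892, 0.0753×(-3.7304)=-0.2811, 0.0616×(-4.0199)=-0.2478, 0.0205×(-5.6049)=-0.1152.
Sum = -1.8945, so H' = 1.89.

1.89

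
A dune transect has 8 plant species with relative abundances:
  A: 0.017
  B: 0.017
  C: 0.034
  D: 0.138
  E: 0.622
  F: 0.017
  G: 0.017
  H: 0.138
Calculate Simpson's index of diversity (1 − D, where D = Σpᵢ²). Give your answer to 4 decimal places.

0.5727

D = 0.017² + 0.017² + 0.034² + 0.138² + 0.622² + 0.017² + 0.017² + 0.138² = 0.000289 + 0.000289 + 0.001156 + 0.019044 + 0.386884 + 0.000289 + 0.000289 + 0.019044 = 0.427284 (working shown to 6 dp, full precision carried).
So 1 − D = 0.572716, i.e. 0.5727 to 4 decimal places.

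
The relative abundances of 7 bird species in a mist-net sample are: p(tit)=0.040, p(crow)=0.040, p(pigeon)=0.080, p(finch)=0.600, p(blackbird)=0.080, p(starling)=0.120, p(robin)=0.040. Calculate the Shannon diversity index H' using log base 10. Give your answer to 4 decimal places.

0.5869

Each pᵢ log₁₀ pᵢ term (working shown to 6 dp, full precision carried): 0.04×(-1.397940)=-0.055918, 0.04×(-1.397940)=-0.055918, 0.08×(-1.096910)=-0.087753, 0.6×(-0.221849)=-0.133109, 0.08×(-1.096910)=-0.087753, 0.12×(-0.920819)=-0.110498, 0.04×(-1.397940)=-0.055918.
Sum = -0.586866, so H' = 0.5869.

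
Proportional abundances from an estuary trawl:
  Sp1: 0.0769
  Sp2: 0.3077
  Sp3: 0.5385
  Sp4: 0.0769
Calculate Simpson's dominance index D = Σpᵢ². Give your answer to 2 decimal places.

0.40

D = 0.0769² + 0.3077² + 0.5385² + 0.0769² = 0.0059 + 0.0947 + 0.2900 + 0.0059 = 0.3965 (working shown to 4 dp, full precision carried).
To 2 decimal places, D = 0.40.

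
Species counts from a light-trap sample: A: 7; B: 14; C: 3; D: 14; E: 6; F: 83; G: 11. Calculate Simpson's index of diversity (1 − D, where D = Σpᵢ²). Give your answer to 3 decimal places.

Total N = 7+14+3+14+6+83+11 = 138, so the proportions are 0.05072, 0.10145, 0.02174, 0.10145, 0.04348, 0.60145, 0.07971 (working shown to 5 dp, full precision carried).
D = 0.05072² + 0.10145² + 0.02174² + 0.10145² + 0.04348² + 0.60145² + 0.07971² = 0.00257 + 0.01029 + 0.00047 + 0.01029 + 0.00189 + 0.36174 + 0.00635 = 0.39361.
So 1 − D = 0.60639, i.e. 0.606 to 3 decimal places.

0.606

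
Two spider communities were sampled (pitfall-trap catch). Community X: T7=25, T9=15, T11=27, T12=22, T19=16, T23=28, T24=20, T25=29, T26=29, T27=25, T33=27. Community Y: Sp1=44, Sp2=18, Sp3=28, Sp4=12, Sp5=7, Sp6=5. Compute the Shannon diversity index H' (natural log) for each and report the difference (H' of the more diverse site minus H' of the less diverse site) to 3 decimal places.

Community X: N=263, proportions 0.09506, 0.05703, 0.10266, 0.08365, 0.06084, 0.10646, 0.07605, 0.11027, 0.11027, 0.09506, 0.10266, giving H' = 2.37663 (working shown to 5 dp, full precision carried).
Community Y: N=114, proportions 0.38596, 0.15789, 0.24561, 0.10526, 0.0614, 0.04386, giving H' = 1.54918.
Difference = |2.37663 − 1.54918| = 0.82745, i.e. 0.827 to 3 decimal places.

0.827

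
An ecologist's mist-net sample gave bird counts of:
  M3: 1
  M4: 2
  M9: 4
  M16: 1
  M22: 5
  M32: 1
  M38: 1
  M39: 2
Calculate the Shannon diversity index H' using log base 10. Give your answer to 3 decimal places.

Total N = 1+2+4+1+5+1+1+2 = 17, so the proportions are 0.05882, 0.11765, 0.23529, 0.05882, 0.29412, 0.05882, 0.05882, 0.11765 (working shown to 5 dp, full precision carried).
Each pᵢ log₁₀ pᵢ term: 0.05882×(-1.23045)=-0.07238, 0.11765×(-0.92942)=-0.10934, 0.23529×(-0.62839)=-0.14786, 0.05882×(-1.23045)=-0.07238, 0.29412×(-0.53148)=-0.15632, 0.05882×(-1.23045)=-0.07238, 0.05882×(-1.23045)=-0.07238, 0.11765×(-0.92942)=-0.10934.
Sum = -0.81238, so H' = 0.812.

0.812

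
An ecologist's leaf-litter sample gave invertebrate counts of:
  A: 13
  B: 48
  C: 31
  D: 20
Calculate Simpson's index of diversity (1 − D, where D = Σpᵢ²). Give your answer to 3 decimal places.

0.694

Total N = 13+48+31+20 = 112, so the proportions are 0.11607, 0.42857, 0.27679, 0.17857 (working shown to 5 dp, full precision carried).
D = 0.11607² + 0.42857² + 0.27679² + 0.17857² = 0.01347 + 0.18367 + 0.07661 + 0.03189 = 0.30564.
So 1 − D = 0.69436, i.e. 0.694 to 3 decimal places.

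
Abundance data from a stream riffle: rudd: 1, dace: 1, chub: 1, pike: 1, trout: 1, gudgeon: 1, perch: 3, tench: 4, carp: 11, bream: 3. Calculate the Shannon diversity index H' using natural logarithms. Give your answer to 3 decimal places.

1.869

Total N = 1+1+1+1+1+1+3+4+11+3 = 27, so the proportions are 0.03704, 0.03704, 0.03704, 0.03704, 0.03704, 0.03704, 0.11111, 0.14815, 0.40741, 0.11111 (working shown to 5 dp, full precision carried).
Each pᵢ ln pᵢ term: 0.03704×(-3.29584)=-0.12207, 0.03704×(-3.29584)=-0.12207, 0.03704×(-3.29584)=-0.12207, 0.03704×(-3.29584)=-0.12207, 0.03704×(-3.29584)=-0.12207, 0.03704×(-3.29584)=-0.12207, 0.11111×(-2.19722)=-0.24414, 0.14815×(-1.90954)=-0.28290, 0.40741×(-0.89794)=-0.36583, 0.11111×(-2.19722)=-0.24414.
Sum = -1.86940, so H' = 1.869.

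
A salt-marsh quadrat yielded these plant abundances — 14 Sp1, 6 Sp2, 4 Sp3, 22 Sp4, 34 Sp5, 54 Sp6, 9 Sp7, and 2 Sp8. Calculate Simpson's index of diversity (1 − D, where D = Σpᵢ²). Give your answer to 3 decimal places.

0.767

Total N = 14+6+4+22+34+54+9+2 = 145, so the proportions are 0.09655, 0.04138, 0.02759, 0.15172, 0.23448, 0.37241, 0.06207, 0.01379 (working shown to 5 dp, full precision carried).
D = 0.09655² + 0.04138² + 0.02759² + 0.15172² + 0.23448² + 0.37241² + 0.06207² + 0.01379² = 0.00932 + 0.00171 + 0.00076 + 0.02302 + 0.05498 + 0.13869 + 0.00385 + 0.00019 = 0.23253.
So 1 − D = 0.76747, i.e. 0.767 to 3 decimal places.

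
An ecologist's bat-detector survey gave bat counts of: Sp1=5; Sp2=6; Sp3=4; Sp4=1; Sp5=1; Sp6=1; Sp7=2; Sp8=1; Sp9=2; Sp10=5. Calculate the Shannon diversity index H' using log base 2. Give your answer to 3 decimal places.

2.996

Total N = 5+6+4+1+1+1+2+1+2+5 = 28, so the proportions are 0.17857, 0.21429, 0.14286, 0.03571, 0.03571, 0.03571, 0.07143, 0.03571, 0.07143, 0.17857 (working shown to 5 dp, full precision carried).
Each pᵢ log₂ pᵢ term: 0.17857×(-2.48543)=-0.44383, 0.21429×(-2.22239)=-0.47623, 0.14286×(-2.80735)=-0.40105, 0.03571×(-4.80735)=-0.17169, 0.03571×(-4.80735)=-0.17169, 0.03571×(-4.80735)=-0.17169, 0.07143×(-3.80735)=-0.27195, 0.03571×(-4.80735)=-0.17169, 0.07143×(-3.80735)=-0.27195, 0.17857×(-2.48543)=-0.44383.
Sum = -2.99560, so H' = 2.996.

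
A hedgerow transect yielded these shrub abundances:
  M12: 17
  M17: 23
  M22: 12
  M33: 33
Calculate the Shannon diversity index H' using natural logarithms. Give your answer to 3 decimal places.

Total N = 17+23+12+33 = 85, so the proportions are 0.2, 0.27059, 0.14118, 0.38824 (working shown to 5 dp, full precision carried).
Each pᵢ ln pᵢ term: 0.2×(-1.60944)=-0.32189, 0.27059×(-1.30716)=-0.35370, 0.14118×(-1.95774)=-0.27639, 0.38824×(-0.94614)=-0.36733.
Sum = -1.31930, so H' = 1.319.

1.319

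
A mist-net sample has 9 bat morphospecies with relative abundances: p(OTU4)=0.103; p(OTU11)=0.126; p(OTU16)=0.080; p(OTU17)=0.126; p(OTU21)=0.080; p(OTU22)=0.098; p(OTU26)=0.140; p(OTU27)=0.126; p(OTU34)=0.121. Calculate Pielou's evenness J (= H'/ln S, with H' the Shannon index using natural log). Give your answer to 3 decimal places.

0.992

H' = −Σ pᵢ ln pᵢ = −((-0.23412) + (-0.26101) + (-0.20206) + (-0.26101) + (-0.20206) + (-0.22763) + (-0.27526) + (-0.26101) + (-0.25555)) = 2.17969 (working shown to 5 dp, full precision carried).
With S = 9 species, ln S = 2.19722, so J = 2.17969/2.19722 = 0.99202, i.e. 0.992 to 3 decimal places.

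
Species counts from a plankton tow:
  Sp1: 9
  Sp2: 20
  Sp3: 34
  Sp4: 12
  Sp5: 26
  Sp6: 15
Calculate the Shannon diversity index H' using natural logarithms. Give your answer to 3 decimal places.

Total N = 9+20+34+12+26+15 = 116, so the proportions are 0.07759, 0.17241, 0.2931, 0.10345, 0.22414, 0.12931 (working shown to 5 dp, full precision carried).
Each pᵢ ln pᵢ term: 0.07759×(-2.55637)=-0.19834, 0.17241×(-1.75786)=-0.30308, 0.2931×(-1.22723)=-0.35971, 0.10345×(-2.26868)=-0.23469, 0.22414×(-1.49549)=-0.33520, 0.12931×(-2.04554)=-0.26451.
Sum = -1.69552, so H' = 1.696.

1.696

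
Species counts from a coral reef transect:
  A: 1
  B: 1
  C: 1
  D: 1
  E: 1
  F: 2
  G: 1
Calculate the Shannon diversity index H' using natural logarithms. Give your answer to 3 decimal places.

1.906

Total N = 1+1+1+1+1+2+1 = 8, so the proportions are 0.125, 0.125, 0.125, 0.125, 0.125, 0.25, 0.125 (working shown to 5 dp, full precision carried).
Each pᵢ ln pᵢ term: 0.125×(-2.07944)=-0.25993, 0.125×(-2.07944)=-0.25993, 0.125×(-2.07944)=-0.25993, 0.125×(-2.07944)=-0.25993, 0.125×(-2.07944)=-0.25993, 0.25×(-1.38629)=-0.34657, 0.125×(-2.07944)=-0.25993.
Sum = -1.90615, so H' = 1.906.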